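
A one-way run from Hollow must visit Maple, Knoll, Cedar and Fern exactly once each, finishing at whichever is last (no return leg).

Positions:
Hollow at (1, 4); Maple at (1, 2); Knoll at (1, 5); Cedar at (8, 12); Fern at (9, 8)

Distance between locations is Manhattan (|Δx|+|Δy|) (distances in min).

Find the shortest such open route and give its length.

21 min — the minimum one-way total.

There are 4! = 24 possible orderings.
Hollow - Maple - Knoll - Cedar - Fern: 2+3+14+5 = 24
Hollow - Maple - Knoll - Fern - Cedar: 2+3+11+5 = 21
Hollow - Maple - Cedar - Knoll - Fern: 2+17+14+11 = 44
Hollow - Maple - Cedar - Fern - Knoll: 2+17+5+11 = 35
Hollow - Maple - Fern - Knoll - Cedar: 2+14+11+14 = 41
Hollow - Maple - Fern - Cedar - Knoll: 2+14+5+14 = 35
Hollow - Knoll - Maple - Cedar - Fern: 1+3+17+5 = 26
Hollow - Knoll - Maple - Fern - Cedar: 1+3+14+5 = 23
Hollow - Knoll - Cedar - Maple - Fern: 1+14+17+14 = 46
Hollow - Knoll - Cedar - Fern - Maple: 1+14+5+14 = 34
Hollow - Knoll - Fern - Maple - Cedar: 1+11+14+17 = 43
Hollow - Knoll - Fern - Cedar - Maple: 1+11+5+17 = 34
Hollow - Cedar - Maple - Knoll - Fern: 15+17+3+11 = 46
Hollow - Cedar - Maple - Fern - Knoll: 15+17+14+11 = 57
… (10 more)
The minimum is 21.
One shortest path: Hollow → Maple → Knoll → Fern → Cedar.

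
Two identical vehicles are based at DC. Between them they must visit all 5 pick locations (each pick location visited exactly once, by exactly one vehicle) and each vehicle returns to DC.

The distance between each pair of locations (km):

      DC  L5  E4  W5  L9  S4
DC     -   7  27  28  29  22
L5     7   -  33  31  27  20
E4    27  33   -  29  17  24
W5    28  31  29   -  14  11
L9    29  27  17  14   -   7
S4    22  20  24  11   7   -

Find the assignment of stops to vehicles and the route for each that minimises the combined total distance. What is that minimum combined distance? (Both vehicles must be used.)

Minimum combined distance: 104 km.

Try each way of splitting the stops between the two vehicles (each non-empty) and, for each split, find the best tour for each vehicle:
  {L5} + {E4, W5, L9, S4}: 14 + 90 = 104
  {E4} + {L5, W5, L9, S4}: 54 + 76 = 130
  {L5, E4} + {W5, L9, S4}: 67 + 71 = 138
  {W5} + {L5, E4, L9, S4}: 56 + 78 = 134
  {L5, W5} + {E4, L9, S4}: 66 + 73 = 139
  {E4, W5} + {L5, L9, S4}: 84 + 63 = 147
  … (15 splits in total)
Best: vehicle 1 DC → L5 → DC = 14; vehicle 2 DC → E4 → L9 → S4 → W5 → DC = 90; combined 104.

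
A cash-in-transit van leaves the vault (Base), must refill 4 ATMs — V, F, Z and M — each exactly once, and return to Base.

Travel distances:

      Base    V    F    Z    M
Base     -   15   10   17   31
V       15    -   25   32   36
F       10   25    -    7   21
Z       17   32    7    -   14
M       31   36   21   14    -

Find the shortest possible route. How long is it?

There are 12 distinct closed tours to check (reversals are equivalent).
Base→V→F→Z→M→Base: 15+25+7+14+31 = 92
Base→V→F→M→Z→Base: 15+25+21+14+17 = 92
Base→V→Z→F→M→Base: 15+32+7+21+31 = 106
Base→V→Z→M→F→Base: 15+32+14+21+10 = 92
Base→V→M→F→Z→Base: 15+36+21+7+17 = 96
Base→V→M→Z→F→Base: 15+36+14+7+10 = 82
Base→F→V→Z→M→Base: 10+25+32+14+31 = 112
Base→F→V→M→Z→Base: 10+25+36+14+17 = 102
Base→F→Z→V→M→Base: 10+7+32+36+31 = 116
Base→F→M→V→Z→Base: 10+21+36+32+17 = 116
Base→Z→V→F→M→Base: 17+32+25+21+31 = 126
Base→Z→F→V→M→Base: 17+7+25+36+31 = 116
The minimum is 82.
One optimal route: Base → V → M → Z → F → Base (or its reverse).

82 — the shortest possible round trip.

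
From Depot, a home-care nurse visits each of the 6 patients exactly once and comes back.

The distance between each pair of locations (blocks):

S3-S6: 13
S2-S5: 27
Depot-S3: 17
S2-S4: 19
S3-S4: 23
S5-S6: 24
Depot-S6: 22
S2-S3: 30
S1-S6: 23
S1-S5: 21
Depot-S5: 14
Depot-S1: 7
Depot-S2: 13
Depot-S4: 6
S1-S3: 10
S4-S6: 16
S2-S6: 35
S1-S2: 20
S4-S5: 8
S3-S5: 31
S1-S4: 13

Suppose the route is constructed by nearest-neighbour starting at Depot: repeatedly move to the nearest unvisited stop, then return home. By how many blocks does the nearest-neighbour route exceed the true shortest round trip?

Excess over optimum: 12 blocks.

From Depot: S4=6, S1=7, S2=13, S5=14, S3=17, S6=22 → choose S4 (6).
From S4: S5=8, S1=13, S6=16, S2=19, S3=23 → choose S5 (8).
From S5: S1=21, S6=24, S2=27, S3=31 → choose S1 (21).
From S1: S3=10, S2=20, S6=23 → choose S3 (10).
From S3: S6=13, S2=30 → choose S6 (13).
From S6: S2=35 → choose S2 (35).
NN route Depot → S4 → S5 → S1 → S3 → S6 → S2 → Depot costs 106.
Optimal: Depot → S1 → S3 → S6 → S4 → S5 → S2 → Depot costs 94 (by enumerating all 360 distinct tours).
Excess = 106 − 94 = 12.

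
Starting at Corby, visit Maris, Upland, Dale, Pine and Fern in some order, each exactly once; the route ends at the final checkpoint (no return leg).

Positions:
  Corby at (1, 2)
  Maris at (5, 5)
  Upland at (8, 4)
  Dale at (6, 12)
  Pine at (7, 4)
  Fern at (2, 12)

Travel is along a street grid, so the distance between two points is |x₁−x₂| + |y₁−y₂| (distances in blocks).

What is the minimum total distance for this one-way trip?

Minimum one-way distance = 25 blocks.

There are 5! = 120 possible orderings.
Corby - Maris - Upland - Dale - Pine - Fern: 7+4+10+9+13 = 43
Corby - Maris - Upland - Dale - Fern - Pine: 7+4+10+4+13 = 38
Corby - Maris - Upland - Pine - Dale - Fern: 7+4+1+9+4 = 25
Corby - Maris - Upland - Pine - Fern - Dale: 7+4+1+13+4 = 29
Corby - Maris - Upland - Fern - Dale - Pine: 7+4+14+4+9 = 38
Corby - Maris - Upland - Fern - Pine - Dale: 7+4+14+13+9 = 47
Corby - Maris - Dale - Upland - Pine - Fern: 7+8+10+1+13 = 39
Corby - Maris - Dale - Upland - Fern - Pine: 7+8+10+14+13 = 52
Corby - Maris - Dale - Pine - Upland - Fern: 7+8+9+1+14 = 39
Corby - Maris - Dale - Pine - Fern - Upland: 7+8+9+13+14 = 51
Corby - Maris - Dale - Fern - Upland - Pine: 7+8+4+14+1 = 34
Corby - Maris - Dale - Fern - Pine - Upland: 7+8+4+13+1 = 33
Corby - Maris - Pine - Upland - Dale - Fern: 7+3+1+10+4 = 25
Corby - Maris - Pine - Upland - Fern - Dale: 7+3+1+14+4 = 29
… (106 more)
The minimum is 25.
One shortest path: Corby → Maris → Upland → Pine → Dale → Fern.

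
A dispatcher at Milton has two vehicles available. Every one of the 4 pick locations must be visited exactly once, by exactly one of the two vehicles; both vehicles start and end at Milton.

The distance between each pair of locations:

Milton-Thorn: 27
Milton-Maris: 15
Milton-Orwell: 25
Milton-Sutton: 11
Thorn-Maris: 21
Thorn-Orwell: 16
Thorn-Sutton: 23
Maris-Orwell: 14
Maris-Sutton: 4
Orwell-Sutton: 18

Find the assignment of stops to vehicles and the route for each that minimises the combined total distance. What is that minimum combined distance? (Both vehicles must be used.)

Minimum combined distance: 94.

Try each way of splitting the stops between the two vehicles (each non-empty) and, for each split, find the best tour for each vehicle:
  {Thorn} + {Maris, Orwell, Sutton}: 54 + 54 = 108
  {Maris} + {Thorn, Orwell, Sutton}: 30 + 72 = 102
  {Thorn, Maris} + {Orwell, Sutton}: 63 + 54 = 117
  {Orwell} + {Thorn, Maris, Sutton}: 50 + 63 = 113
  {Thorn, Orwell} + {Maris, Sutton}: 68 + 30 = 98
  {Maris, Orwell} + {Thorn, Sutton}: 54 + 61 = 115
  … (7 splits in total)
  {Thorn, Maris, Orwell} + {Sutton}: 72 + 22 = 94  ← best
Best: vehicle 1 Milton → Thorn → Orwell → Maris → Milton = 72; vehicle 2 Milton → Sutton → Milton = 22; combined 94.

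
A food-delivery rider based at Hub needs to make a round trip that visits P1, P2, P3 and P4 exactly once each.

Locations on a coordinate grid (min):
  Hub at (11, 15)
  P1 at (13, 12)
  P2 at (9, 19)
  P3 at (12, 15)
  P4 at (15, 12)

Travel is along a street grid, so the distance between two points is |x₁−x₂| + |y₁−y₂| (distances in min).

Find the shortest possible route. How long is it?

Minimum total distance: 26 min.

Hub - P1 - P2 - P3 - P4 - Hub: 5+11+7+6+7 = 36
Hub - P1 - P2 - P4 - P3 - Hub: 5+11+13+6+1 = 36
Hub - P1 - P3 - P2 - P4 - Hub: 5+4+7+13+7 = 36
Hub - P1 - P3 - P4 - P2 - Hub: 5+4+6+13+6 = 34
Hub - P1 - P4 - P2 - P3 - Hub: 5+2+13+7+1 = 28
Hub - P1 - P4 - P3 - P2 - Hub: 5+2+6+7+6 = 26
Hub - P2 - P1 - P3 - P4 - Hub: 6+11+4+6+7 = 34
Hub - P2 - P1 - P4 - P3 - Hub: 6+11+2+6+1 = 26
Hub - P2 - P3 - P1 - P4 - Hub: 6+7+4+2+7 = 26
Hub - P2 - P4 - P1 - P3 - Hub: 6+13+2+4+1 = 26
Hub - P3 - P1 - P2 - P4 - Hub: 1+4+11+13+7 = 36
Hub - P3 - P2 - P1 - P4 - Hub: 1+7+11+2+7 = 28
The minimum is 26.
One optimal route: Hub → P1 → P4 → P3 → P2 → Hub (or its reverse).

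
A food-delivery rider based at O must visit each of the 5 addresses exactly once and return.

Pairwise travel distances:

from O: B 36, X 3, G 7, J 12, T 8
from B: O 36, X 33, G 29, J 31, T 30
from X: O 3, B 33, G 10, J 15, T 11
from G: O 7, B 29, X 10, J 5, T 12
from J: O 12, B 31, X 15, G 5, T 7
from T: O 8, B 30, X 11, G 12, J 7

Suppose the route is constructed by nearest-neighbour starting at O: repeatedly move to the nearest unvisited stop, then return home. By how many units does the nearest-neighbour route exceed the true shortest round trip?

6 longer than the optimal tour.

From O: X=3, G=7, T=8, J=12, B=36 → choose X (3).
From X: G=10, T=11, J=15, B=33 → choose G (10).
From G: J=5, T=12, B=29 → choose J (5).
From J: T=7, B=31 → choose T (7).
From T: B=30 → choose B (30).
NN route O → X → G → J → T → B → O costs 91.
Optimal: O → X → B → G → J → T → O costs 85 (by enumerating all 60 distinct tours).
Excess = 91 − 85 = 6.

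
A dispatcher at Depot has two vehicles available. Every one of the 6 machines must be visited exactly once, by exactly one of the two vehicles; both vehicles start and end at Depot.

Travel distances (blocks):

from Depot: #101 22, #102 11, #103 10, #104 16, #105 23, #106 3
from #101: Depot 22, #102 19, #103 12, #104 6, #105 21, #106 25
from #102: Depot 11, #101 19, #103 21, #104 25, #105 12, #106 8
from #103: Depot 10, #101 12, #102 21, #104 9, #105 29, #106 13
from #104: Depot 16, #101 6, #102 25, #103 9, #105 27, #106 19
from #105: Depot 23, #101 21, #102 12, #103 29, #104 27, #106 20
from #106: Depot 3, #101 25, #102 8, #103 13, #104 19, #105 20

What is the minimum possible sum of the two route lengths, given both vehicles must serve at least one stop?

There are 2^5 − 1 = 31 ways to divide the 6 stops into two non-empty groups. For each, the best each vehicle can do is its own shortest tour through its group:
  {#101} + {#102, #103, #104, #105, #106}: 44 + 69 = 113
  {#102} + {#101, #103, #104, #105, #106}: 22 + 69 = 91
  {#101, #102} + {#103, #104, #105, #106}: 52 + 69 = 121
  {#103} + {#101, #102, #104, #105, #106}: 20 + 66 = 86
  {#101, #103} + {#102, #104, #105, #106}: 44 + 66 = 110
  {#102, #103} + {#101, #104, #105, #106}: 42 + 66 = 108
  … (31 splits in total)
  {#101, #102, #103, #104, #105} + {#106}: 69 + 6 = 75  ← best
Best: vehicle 1 Depot → #102 → #105 → #101 → #104 → #103 → Depot = 69; vehicle 2 Depot → #106 → Depot = 6; combined 75.

Minimum combined distance: 75 blocks.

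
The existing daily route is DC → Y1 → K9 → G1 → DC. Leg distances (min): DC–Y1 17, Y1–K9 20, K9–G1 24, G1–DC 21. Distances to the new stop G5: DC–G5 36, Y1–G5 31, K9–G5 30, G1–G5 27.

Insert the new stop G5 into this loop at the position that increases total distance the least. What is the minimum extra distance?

Insertion cost between consecutive stops i–j is d(i,G5) + d(G5,j) − d(i,j):
  between DC and Y1: 36 + 31 − 17 = 50
  between Y1 and K9: 31 + 30 − 20 = 41
  between K9 and G1: 30 + 27 − 24 = 33
  between G1 and DC: 27 + 36 − 21 = 42
Cheapest insertion is between K9 and G1, adding 33.
New total = 82 + 33 = 115.

Minimum extra distance: 33 min, inserting G5 between K9 and G1.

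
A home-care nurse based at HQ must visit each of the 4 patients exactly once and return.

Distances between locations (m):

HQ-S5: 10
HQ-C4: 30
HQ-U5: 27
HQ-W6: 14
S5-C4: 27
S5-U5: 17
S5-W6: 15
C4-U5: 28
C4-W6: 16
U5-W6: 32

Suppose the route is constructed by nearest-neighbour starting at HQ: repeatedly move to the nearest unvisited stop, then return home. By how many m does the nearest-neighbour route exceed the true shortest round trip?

HQ: S5=10, W6=14, U5=27, C4=30 ⇒ S5
S5: W6=15, U5=17, C4=27 ⇒ W6
W6: C4=16, U5=32 ⇒ C4
C4: U5=28 ⇒ U5
NN route HQ → S5 → W6 → C4 → U5 → HQ costs 96.
Optimal: HQ → S5 → U5 → C4 → W6 → HQ costs 85 (by enumerating all 12 distinct tours).
Excess = 96 − 85 = 11.

The nearest-neighbour route is 11 m longer than optimal.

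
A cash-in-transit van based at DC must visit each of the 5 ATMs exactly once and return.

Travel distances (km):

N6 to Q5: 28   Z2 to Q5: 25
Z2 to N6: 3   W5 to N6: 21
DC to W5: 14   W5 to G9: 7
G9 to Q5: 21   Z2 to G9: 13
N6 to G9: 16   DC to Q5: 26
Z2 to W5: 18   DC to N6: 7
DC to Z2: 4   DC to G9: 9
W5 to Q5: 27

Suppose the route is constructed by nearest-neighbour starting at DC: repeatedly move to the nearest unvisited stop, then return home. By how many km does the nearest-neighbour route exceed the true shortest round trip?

From DC: Z2=4, N6=7, G9=9, W5=14, Q5=26 → choose Z2 (4).
From Z2: N6=3, G9=13, W5=18, Q5=25 → choose N6 (3).
From N6: G9=16, W5=21, Q5=28 → choose G9 (16).
From G9: W5=7, Q5=21 → choose W5 (7).
From W5: Q5=27 → choose Q5 (27).
NN route DC → Z2 → N6 → G9 → W5 → Q5 → DC costs 83.
Optimal: DC → Z2 → N6 → Q5 → G9 → W5 → DC costs 77 (by enumerating all 60 distinct tours).
Excess = 83 − 77 = 6.

6 km longer than the optimal tour.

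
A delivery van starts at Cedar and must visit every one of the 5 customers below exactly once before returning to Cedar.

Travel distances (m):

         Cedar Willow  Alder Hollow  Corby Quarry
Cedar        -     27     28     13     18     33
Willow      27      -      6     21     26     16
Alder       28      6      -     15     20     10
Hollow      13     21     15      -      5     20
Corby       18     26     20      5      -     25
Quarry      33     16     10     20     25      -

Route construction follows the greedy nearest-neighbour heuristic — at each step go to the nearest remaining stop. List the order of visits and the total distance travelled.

At Cedar the remaining stops are Hollow 13, Corby 18, Willow 27, Alder 28, Quarry 33; go to Hollow.
At Hollow the remaining stops are Corby 5, Alder 15, Quarry 20, Willow 21; go to Corby.
At Corby the remaining stops are Alder 20, Quarry 25, Willow 26; go to Alder.
At Alder the remaining stops are Willow 6, Quarry 10; go to Willow.
At Willow the remaining stops are Quarry 16; go to Quarry.
Return Quarry→Cedar: 33.
Total = 13 + 5 + 20 + 6 + 16 + 33 = 93.

93 m along Cedar → Hollow → Corby → Alder → Willow → Quarry → Cedar.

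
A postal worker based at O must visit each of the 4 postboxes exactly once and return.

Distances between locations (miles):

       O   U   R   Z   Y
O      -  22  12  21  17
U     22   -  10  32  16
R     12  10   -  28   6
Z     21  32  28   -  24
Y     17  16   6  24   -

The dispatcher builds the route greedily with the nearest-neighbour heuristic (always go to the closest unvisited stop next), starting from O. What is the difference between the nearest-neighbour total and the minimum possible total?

Excess over optimum: 4 miles.

O: R=12, Y=17, Z=21, U=22 ⇒ R
R: Y=6, U=10, Z=28 ⇒ Y
Y: U=16, Z=24 ⇒ U
U: Z=32 ⇒ Z
NN route O → R → Y → U → Z → O costs 87.
Optimal: O → U → R → Y → Z → O costs 83 (by enumerating all 12 distinct tours).
Excess = 87 − 83 = 4.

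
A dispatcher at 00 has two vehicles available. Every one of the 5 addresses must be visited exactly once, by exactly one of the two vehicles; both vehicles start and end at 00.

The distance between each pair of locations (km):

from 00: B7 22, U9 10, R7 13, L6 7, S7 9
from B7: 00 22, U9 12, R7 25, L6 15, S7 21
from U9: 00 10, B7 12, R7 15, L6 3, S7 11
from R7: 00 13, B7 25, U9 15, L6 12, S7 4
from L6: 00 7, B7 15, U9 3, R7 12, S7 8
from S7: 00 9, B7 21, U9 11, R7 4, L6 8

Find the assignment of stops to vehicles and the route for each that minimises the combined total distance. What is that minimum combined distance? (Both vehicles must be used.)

Minimum combined distance: 70 km.

There are 2^4 − 1 = 15 ways to divide the 5 stops into two non-empty groups. For each, the best each vehicle can do is its own shortest tour through its group:
  {B7} + {U9, R7, L6, S7}: 44 + 38 = 82
  {U9} + {B7, R7, L6, S7}: 20 + 60 = 80
  {B7, U9} + {R7, L6, S7}: 44 + 32 = 76
  {R7} + {B7, U9, L6, S7}: 26 + 52 = 78
  {B7, R7} + {U9, L6, S7}: 60 + 30 = 90
  {U9, R7} + {B7, L6, S7}: 38 + 52 = 90
  … (15 splits in total)
  {B7, U9, L6} + {R7, S7}: 44 + 26 = 70  ← best
Best: vehicle 1 00 → B7 → U9 → L6 → 00 = 44; vehicle 2 00 → R7 → S7 → 00 = 26; combined 70.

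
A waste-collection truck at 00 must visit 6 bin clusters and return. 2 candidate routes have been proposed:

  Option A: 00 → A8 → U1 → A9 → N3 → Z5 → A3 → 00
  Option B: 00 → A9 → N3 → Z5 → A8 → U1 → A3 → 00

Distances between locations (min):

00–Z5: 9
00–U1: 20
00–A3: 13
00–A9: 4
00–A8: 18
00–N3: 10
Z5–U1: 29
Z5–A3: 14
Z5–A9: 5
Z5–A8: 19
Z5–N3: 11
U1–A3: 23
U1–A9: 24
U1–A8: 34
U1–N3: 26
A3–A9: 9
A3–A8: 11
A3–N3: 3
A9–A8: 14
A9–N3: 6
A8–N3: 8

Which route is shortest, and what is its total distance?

110 min — Option B is the shortest.

Option A: 18 + 34 + 24 + 6 + 11 + 14 + 13 = 120
Option B: 4 + 6 + 11 + 19 + 34 + 23 + 13 = 110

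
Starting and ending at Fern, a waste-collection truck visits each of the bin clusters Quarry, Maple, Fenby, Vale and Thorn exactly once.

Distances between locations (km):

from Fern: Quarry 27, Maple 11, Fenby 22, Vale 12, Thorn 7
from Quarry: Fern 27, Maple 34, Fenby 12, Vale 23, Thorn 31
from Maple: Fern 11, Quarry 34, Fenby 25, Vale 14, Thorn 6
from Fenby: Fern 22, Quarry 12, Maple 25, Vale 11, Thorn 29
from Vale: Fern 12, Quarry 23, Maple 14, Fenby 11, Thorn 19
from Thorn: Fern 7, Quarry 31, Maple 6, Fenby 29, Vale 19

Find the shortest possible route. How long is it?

There are 60 distinct closed tours to check (reversals are equivalent).
Fern → Quarry → Maple → Fenby → Vale → Thorn → Fern: 27+34+25+11+19+7 = 123
Fern → Quarry → Maple → Fenby → Thorn → Vale → Fern: 27+34+25+29+19+12 = 146
Fern → Quarry → Maple → Vale → Fenby → Thorn → Fern: 27+34+14+11+29+7 = 122
Fern → Quarry → Maple → Vale → Thorn → Fenby → Fern: 27+34+14+19+29+22 = 145
Fern → Quarry → Maple → Thorn → Fenby → Vale → Fern: 27+34+6+29+11+12 = 119
Fern → Quarry → Maple → Thorn → Vale → Fenby → Fern: 27+34+6+19+11+22 = 119
Fern → Quarry → Fenby → Maple → Vale → Thorn → Fern: 27+12+25+14+19+7 = 104
Fern → Quarry → Fenby → Maple → Thorn → Vale → Fern: 27+12+25+6+19+12 = 101
Fern → Quarry → Fenby → Vale → Maple → Thorn → Fern: 27+12+11+14+6+7 = 77
Fern → Quarry → Fenby → Vale → Thorn → Maple → Fern: 27+12+11+19+6+11 = 86
Fern → Quarry → Fenby → Thorn → Maple → Vale → Fern: 27+12+29+6+14+12 = 100
Fern → Quarry → Fenby → Thorn → Vale → Maple → Fern: 27+12+29+19+14+11 = 112
Fern → Quarry → Vale → Maple → Fenby → Thorn → Fern: 27+23+14+25+29+7 = 125
Fern → Quarry → Vale → Maple → Thorn → Fenby → Fern: 27+23+14+6+29+22 = 121
… (46 more)
The minimum is 77.
One optimal route: Fern → Quarry → Fenby → Vale → Maple → Thorn → Fern (or its reverse).

77 km — the shortest possible round trip.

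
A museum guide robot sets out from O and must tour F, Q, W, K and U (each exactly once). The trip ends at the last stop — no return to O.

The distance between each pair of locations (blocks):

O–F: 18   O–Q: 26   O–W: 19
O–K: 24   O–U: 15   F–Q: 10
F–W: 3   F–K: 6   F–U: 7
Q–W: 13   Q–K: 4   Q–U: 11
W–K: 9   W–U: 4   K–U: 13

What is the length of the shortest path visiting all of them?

Minimum one-way distance = 32 blocks.

There are 5! = 120 possible orderings.
O - F - Q - W - K - U: 18+10+13+9+13 = 63
O - F - Q - W - U - K: 18+10+13+4+13 = 58
O - F - Q - K - W - U: 18+10+4+9+4 = 45
O - F - Q - K - U - W: 18+10+4+13+4 = 49
O - F - Q - U - W - K: 18+10+11+4+9 = 52
O - F - Q - U - K - W: 18+10+11+13+9 = 61
O - F - W - Q - K - U: 18+3+13+4+13 = 51
O - F - W - Q - U - K: 18+3+13+11+13 = 58
O - F - W - K - Q - U: 18+3+9+4+11 = 45
O - F - W - K - U - Q: 18+3+9+13+11 = 54
O - F - W - U - Q - K: 18+3+4+11+4 = 40
O - F - W - U - K - Q: 18+3+4+13+4 = 42
O - F - K - Q - W - U: 18+6+4+13+4 = 45
O - F - K - Q - U - W: 18+6+4+11+4 = 43
… (106 more)
O - U - W - F - K - Q: 15+4+3+6+4 = 32  ← best
The minimum is 32.
One shortest path: O → U → W → F → K → Q.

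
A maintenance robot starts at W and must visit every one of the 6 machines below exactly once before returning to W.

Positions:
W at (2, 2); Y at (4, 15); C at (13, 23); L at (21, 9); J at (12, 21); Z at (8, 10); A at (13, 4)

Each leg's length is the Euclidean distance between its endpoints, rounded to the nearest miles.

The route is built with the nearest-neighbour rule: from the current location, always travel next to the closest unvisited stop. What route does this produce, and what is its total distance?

From W: distances to unvisited — Z=10, A=11, Y=13, L=20, J=21, C=24. Nearest is Z (10).
From Z: distances to unvisited — Y=6, A=8, J=12, L=13, C=14. Nearest is Y (6).
From Y: distances to unvisited — J=10, C=12, A=14, L=18. Nearest is J (10).
From J: distances to unvisited — C=2, L=15, A=17. Nearest is C (2).
From C: distances to unvisited — L=16, A=19. Nearest is L (16).
From L: distances to unvisited — A=9. Nearest is A (9).
Return A→W: 11.
Total = 10 + 6 + 10 + 2 + 16 + 9 + 11 = 64.

Nearest-neighbour total = 64 miles; route W → Z → Y → J → C → L → A → W.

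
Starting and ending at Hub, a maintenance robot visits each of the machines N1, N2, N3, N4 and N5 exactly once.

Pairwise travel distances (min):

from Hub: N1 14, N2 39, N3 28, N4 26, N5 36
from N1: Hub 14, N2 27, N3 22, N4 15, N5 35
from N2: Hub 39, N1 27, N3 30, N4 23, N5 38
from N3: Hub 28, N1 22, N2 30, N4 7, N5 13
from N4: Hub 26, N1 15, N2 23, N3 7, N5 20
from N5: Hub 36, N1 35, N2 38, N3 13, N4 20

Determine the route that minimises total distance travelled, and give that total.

Shortest round trip = 120 min.

There are 60 distinct closed tours to check (reversals are equivalent).
Hub → N1 → N2 → N3 → N4 → N5 → Hub: 14+27+30+7+20+36 = 134
Hub → N1 → N2 → N3 → N5 → N4 → Hub: 14+27+30+13+20+26 = 130
Hub → N1 → N2 → N4 → N3 → N5 → Hub: 14+27+23+7+13+36 = 120
Hub → N1 → N2 → N4 → N5 → N3 → Hub: 14+27+23+20+13+28 = 125
Hub → N1 → N2 → N5 → N3 → N4 → Hub: 14+27+38+13+7+26 = 125
Hub → N1 → N2 → N5 → N4 → N3 → Hub: 14+27+38+20+7+28 = 134
Hub → N1 → N3 → N2 → N4 → N5 → Hub: 14+22+30+23+20+36 = 145
Hub → N1 → N3 → N2 → N5 → N4 → Hub: 14+22+30+38+20+26 = 150
Hub → N1 → N3 → N4 → N2 → N5 → Hub: 14+22+7+23+38+36 = 140
Hub → N1 → N3 → N4 → N5 → N2 → Hub: 14+22+7+20+38+39 = 140
Hub → N1 → N3 → N5 → N2 → N4 → Hub: 14+22+13+38+23+26 = 136
Hub → N1 → N3 → N5 → N4 → N2 → Hub: 14+22+13+20+23+39 = 131
Hub → N1 → N4 → N2 → N3 → N5 → Hub: 14+15+23+30+13+36 = 131
Hub → N1 → N4 → N2 → N5 → N3 → Hub: 14+15+23+38+13+28 = 131
… (46 more)
The minimum is 120.
One optimal route: Hub → N1 → N2 → N4 → N3 → N5 → Hub (or its reverse).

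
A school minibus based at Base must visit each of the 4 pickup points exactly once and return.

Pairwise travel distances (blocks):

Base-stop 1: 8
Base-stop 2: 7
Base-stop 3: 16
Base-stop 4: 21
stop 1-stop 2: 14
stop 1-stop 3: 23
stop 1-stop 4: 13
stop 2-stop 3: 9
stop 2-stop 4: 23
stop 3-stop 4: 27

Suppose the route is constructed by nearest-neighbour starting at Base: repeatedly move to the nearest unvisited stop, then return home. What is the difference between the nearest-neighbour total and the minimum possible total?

Excess over optimum: 9 blocks.

Base: stop 2=7, stop 1=8, stop 3=16, stop 4=21 ⇒ stop 2
stop 2: stop 3=9, stop 1=14, stop 4=23 ⇒ stop 3
stop 3: stop 1=23, stop 4=27 ⇒ stop 1
stop 1: stop 4=13 ⇒ stop 4
NN route Base → stop 2 → stop 3 → stop 1 → stop 4 → Base costs 73.
Optimal: Base → stop 1 → stop 4 → stop 3 → stop 2 → Base costs 64 (by enumerating all 12 distinct tours).
Excess = 73 − 64 = 9.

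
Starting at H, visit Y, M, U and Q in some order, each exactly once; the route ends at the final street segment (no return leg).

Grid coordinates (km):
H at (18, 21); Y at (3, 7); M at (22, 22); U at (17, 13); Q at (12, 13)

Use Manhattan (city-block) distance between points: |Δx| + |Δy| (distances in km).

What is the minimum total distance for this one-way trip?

There are 4! = 24 possible orderings.
H→Y→M→U→Q: 29+34+14+5 = 82
H→Y→M→Q→U: 29+34+19+5 = 87
H→Y→U→M→Q: 29+20+14+19 = 82
H→Y→U→Q→M: 29+20+5+19 = 73
H→Y→Q→M→U: 29+15+19+14 = 77
H→Y→Q→U→M: 29+15+5+14 = 63
H→M→Y→U→Q: 5+34+20+5 = 64
H→M→Y→Q→U: 5+34+15+5 = 59
H→M→U→Y→Q: 5+14+20+15 = 54
H→M→U→Q→Y: 5+14+5+15 = 39
H→M→Q→Y→U: 5+19+15+20 = 59
H→M→Q→U→Y: 5+19+5+20 = 49
H→U→Y→M→Q: 9+20+34+19 = 82
H→U→Y→Q→M: 9+20+15+19 = 63
… (10 more)
The minimum is 39.
One shortest path: H → M → U → Q → Y.

Shortest open route: 39 km.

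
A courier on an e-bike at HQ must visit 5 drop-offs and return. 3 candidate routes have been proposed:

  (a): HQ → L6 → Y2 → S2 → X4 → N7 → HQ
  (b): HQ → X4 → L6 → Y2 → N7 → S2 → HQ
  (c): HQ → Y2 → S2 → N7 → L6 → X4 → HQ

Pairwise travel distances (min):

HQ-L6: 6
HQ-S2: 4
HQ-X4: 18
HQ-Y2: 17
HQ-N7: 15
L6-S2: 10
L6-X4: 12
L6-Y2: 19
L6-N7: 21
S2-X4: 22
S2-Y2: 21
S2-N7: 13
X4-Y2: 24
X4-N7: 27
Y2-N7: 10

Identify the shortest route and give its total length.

(a): 6 + 19 + 21 + 22 + 27 + 15 = 110
(b): 18 + 12 + 19 + 10 + 13 + 4 = 76
(c): 17 + 21 + 13 + 21 + 12 + 18 = 102

Shortest is (b), total 76 min.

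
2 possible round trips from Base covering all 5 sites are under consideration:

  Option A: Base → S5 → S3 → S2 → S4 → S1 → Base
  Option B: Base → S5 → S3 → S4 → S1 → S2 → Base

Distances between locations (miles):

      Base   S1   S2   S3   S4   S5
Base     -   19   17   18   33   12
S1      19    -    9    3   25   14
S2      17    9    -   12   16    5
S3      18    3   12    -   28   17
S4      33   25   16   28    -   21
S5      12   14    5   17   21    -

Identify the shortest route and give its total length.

101 miles — Option A is the shortest.

Option A: 12 + 17 + 12 + 16 + 25 + 19 = 101
Option B: 12 + 17 + 28 + 25 + 9 + 17 = 108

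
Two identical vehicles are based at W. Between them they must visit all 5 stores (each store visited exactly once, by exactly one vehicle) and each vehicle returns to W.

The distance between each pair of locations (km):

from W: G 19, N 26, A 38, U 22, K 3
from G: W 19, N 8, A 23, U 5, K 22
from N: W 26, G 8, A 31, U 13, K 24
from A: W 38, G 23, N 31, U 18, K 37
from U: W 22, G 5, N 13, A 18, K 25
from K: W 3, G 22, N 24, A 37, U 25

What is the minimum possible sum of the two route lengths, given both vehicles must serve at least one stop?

Try each way of splitting the stops between the two vehicles (each non-empty) and, for each split, find the best tour for each vehicle:
  {G} + {N, A, U, K}: 38 + 96 = 134
  {N} + {G, A, U, K}: 52 + 82 = 134
  {G, N} + {A, U, K}: 53 + 80 = 133
  {A} + {G, N, U, K}: 76 + 62 = 138
  {G, A} + {N, U, K}: 80 + 62 = 142
  {N, A} + {G, U, K}: 95 + 52 = 147
  … (15 splits in total)
  {G, N, A, U} + {K}: 95 + 6 = 101  ← best
Best: vehicle 1 W → N → G → U → A → W = 95; vehicle 2 W → K → W = 6; combined 101.

Minimum combined distance: 101 km.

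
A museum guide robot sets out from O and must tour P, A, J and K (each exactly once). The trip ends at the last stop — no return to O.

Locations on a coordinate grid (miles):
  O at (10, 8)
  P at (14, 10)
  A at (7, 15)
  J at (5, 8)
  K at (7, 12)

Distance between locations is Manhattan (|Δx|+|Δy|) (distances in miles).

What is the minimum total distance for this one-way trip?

26 miles — the minimum one-way total.

There are 4! = 24 possible orderings.
O→P→A→J→K: 6+12+9+6 = 33
O→P→A→K→J: 6+12+3+6 = 27
O→P→J→A→K: 6+11+9+3 = 29
O→P→J→K→A: 6+11+6+3 = 26
O→P→K→A→J: 6+9+3+9 = 27
O→P→K→J→A: 6+9+6+9 = 30
O→A→P→J→K: 10+12+11+6 = 39
O→A→P→K→J: 10+12+9+6 = 37
O→A→J→P→K: 10+9+11+9 = 39
O→A→J→K→P: 10+9+6+9 = 34
O→A→K→P→J: 10+3+9+11 = 33
O→A→K→J→P: 10+3+6+11 = 30
O→J→P→A→K: 5+11+12+3 = 31
O→J→P→K→A: 5+11+9+3 = 28
… (10 more)
The minimum is 26.
One shortest path: O → P → J → K → A.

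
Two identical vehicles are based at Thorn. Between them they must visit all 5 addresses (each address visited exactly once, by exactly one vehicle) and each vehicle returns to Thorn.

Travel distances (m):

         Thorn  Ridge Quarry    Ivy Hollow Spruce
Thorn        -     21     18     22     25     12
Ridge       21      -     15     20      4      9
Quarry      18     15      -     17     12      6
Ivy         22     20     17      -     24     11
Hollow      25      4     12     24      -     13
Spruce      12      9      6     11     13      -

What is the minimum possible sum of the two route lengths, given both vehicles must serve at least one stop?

99 m — the smallest possible combined total.

Try each way of splitting the stops between the two vehicles (each non-empty) and, for each split, find the best tour for each vehicle:
  {Ridge} + {Quarry, Ivy, Hollow, Spruce}: 42 + 76 = 118
  {Quarry} + {Ridge, Ivy, Hollow, Spruce}: 36 + 71 = 107
  {Ridge, Quarry} + {Ivy, Hollow, Spruce}: 54 + 71 = 125
  {Ivy} + {Ridge, Quarry, Hollow, Spruce}: 44 + 55 = 99
  {Ridge, Ivy} + {Quarry, Hollow, Spruce}: 63 + 55 = 118
  {Quarry, Ivy} + {Ridge, Hollow, Spruce}: 57 + 50 = 107
  … (15 splits in total)
Best: vehicle 1 Thorn → Ivy → Thorn = 44; vehicle 2 Thorn → Ridge → Hollow → Quarry → Spruce → Thorn = 55; combined 99.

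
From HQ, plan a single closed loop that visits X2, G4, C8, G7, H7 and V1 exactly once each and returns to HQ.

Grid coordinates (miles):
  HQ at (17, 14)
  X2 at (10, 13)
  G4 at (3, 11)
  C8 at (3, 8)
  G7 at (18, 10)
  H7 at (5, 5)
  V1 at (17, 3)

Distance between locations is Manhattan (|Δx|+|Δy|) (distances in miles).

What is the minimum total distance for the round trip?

With 6 stops there are 6!/2 = 360 distinct round trips (a route and its reverse cost the same).
HQ - X2 - G4 - C8 - G7 - H7 - V1 - HQ: 8+9+3+17+18+14+11 = 80
HQ - X2 - G4 - C8 - G7 - V1 - H7 - HQ: 8+9+3+17+8+14+21 = 80
HQ - X2 - G4 - C8 - H7 - G7 - V1 - HQ: 8+9+3+5+18+8+11 = 62
HQ - X2 - G4 - C8 - H7 - V1 - G7 - HQ: 8+9+3+5+14+8+5 = 52
HQ - X2 - G4 - C8 - V1 - G7 - H7 - HQ: 8+9+3+19+8+18+21 = 86
HQ - X2 - G4 - C8 - V1 - H7 - G7 - HQ: 8+9+3+19+14+18+5 = 76
HQ - X2 - G4 - G7 - C8 - H7 - V1 - HQ: 8+9+16+17+5+14+11 = 80
HQ - X2 - G4 - G7 - C8 - V1 - H7 - HQ: 8+9+16+17+19+14+21 = 104
… (352 more)
The minimum is 52.
One optimal route: HQ → X2 → G4 → C8 → H7 → V1 → G7 → HQ (or its reverse).

Minimum total distance: 52 miles.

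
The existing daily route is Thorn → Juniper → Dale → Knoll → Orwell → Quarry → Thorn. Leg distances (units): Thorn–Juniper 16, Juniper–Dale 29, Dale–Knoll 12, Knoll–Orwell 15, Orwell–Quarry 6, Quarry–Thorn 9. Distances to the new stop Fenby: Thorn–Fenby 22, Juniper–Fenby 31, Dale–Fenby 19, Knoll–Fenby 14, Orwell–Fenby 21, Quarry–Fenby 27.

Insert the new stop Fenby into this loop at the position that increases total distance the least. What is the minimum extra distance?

Insertion cost between consecutive stops i–j is d(i,Fenby) + d(Fenby,j) − d(i,j):
  between Thorn and Juniper: 22 + 31 − 16 = 37
  between Juniper and Dale: 31 + 19 − 29 = 21
  between Dale and Knoll: 19 + 14 − 12 = 21
  between Knoll and Orwell: 14 + 21 − 15 = 20
  between Orwell and Quarry: 21 + 27 − 6 = 42
  between Quarry and Thorn: 27 + 22 − 9 = 40
Cheapest insertion is between Knoll and Orwell, adding 20.
New total = 87 + 20 = 107.

+20 — insert Fenby between Knoll and Orwell.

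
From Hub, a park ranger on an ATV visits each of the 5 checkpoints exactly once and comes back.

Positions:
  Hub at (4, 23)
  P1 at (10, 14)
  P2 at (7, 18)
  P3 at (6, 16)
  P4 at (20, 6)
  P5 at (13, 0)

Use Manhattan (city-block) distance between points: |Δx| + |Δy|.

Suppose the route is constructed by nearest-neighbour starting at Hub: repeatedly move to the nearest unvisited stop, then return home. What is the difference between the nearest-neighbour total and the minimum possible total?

2 longer than the optimal tour.

Hub: P2=8, P3=9, P1=15, P5=32, P4=33 ⇒ P2
P2: P3=3, P1=7, P5=24, P4=25 ⇒ P3
P3: P1=6, P5=23, P4=24 ⇒ P1
P1: P5=17, P4=18 ⇒ P5
P5: P4=13 ⇒ P4
NN route Hub → P2 → P3 → P1 → P5 → P4 → Hub costs 80.
Optimal: Hub → P2 → P1 → P4 → P5 → P3 → Hub costs 78 (by enumerating all 60 distinct tours).
Excess = 80 − 78 = 2.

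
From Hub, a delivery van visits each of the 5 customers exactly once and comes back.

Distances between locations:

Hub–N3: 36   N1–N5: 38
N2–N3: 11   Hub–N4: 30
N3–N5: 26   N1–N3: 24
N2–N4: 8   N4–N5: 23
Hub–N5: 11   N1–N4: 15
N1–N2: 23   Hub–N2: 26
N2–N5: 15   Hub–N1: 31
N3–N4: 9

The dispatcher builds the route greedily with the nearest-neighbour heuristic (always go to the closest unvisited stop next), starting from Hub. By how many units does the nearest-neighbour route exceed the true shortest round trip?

6 longer than the optimal tour.

From Hub: N5=11, N2=26, N4=30, N1=31, N3=36 → choose N5 (11).
From N5: N2=15, N4=23, N3=26, N1=38 → choose N2 (15).
From N2: N4=8, N3=11, N1=23 → choose N4 (8).
From N4: N3=9, N1=15 → choose N3 (9).
From N3: N1=24 → choose N1 (24).
NN route Hub → N5 → N2 → N4 → N3 → N1 → Hub costs 98.
Optimal: Hub → N1 → N4 → N3 → N2 → N5 → Hub costs 92 (by enumerating all 60 distinct tours).
Excess = 98 − 92 = 6.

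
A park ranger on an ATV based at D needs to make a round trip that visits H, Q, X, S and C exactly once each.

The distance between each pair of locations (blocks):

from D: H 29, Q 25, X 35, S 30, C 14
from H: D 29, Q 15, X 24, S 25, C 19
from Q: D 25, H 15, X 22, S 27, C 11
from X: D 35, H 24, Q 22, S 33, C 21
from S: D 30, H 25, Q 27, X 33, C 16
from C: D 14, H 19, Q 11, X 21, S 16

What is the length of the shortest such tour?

With 5 stops there are 5!/2 = 60 distinct round trips (a route and its reverse cost the same).
D - H - Q - X - S - C - D: 29+15+22+33+16+14 = 129
D - H - Q - X - C - S - D: 29+15+22+21+16+30 = 133
D - H - Q - S - X - C - D: 29+15+27+33+21+14 = 139
D - H - Q - S - C - X - D: 29+15+27+16+21+35 = 143
D - H - Q - C - X - S - D: 29+15+11+21+33+30 = 139
D - H - Q - C - S - X - D: 29+15+11+16+33+35 = 139
D - H - X - Q - S - C - D: 29+24+22+27+16+14 = 132
D - H - X - Q - C - S - D: 29+24+22+11+16+30 = 132
D - H - X - S - Q - C - D: 29+24+33+27+11+14 = 138
D - H - X - S - C - Q - D: 29+24+33+16+11+25 = 138
D - H - X - C - Q - S - D: 29+24+21+11+27+30 = 142
D - H - X - C - S - Q - D: 29+24+21+16+27+25 = 142
D - H - S - Q - X - C - D: 29+25+27+22+21+14 = 138
D - H - S - Q - C - X - D: 29+25+27+11+21+35 = 148
… (46 more)
D - Q - X - H - S - C - D: 25+22+24+25+16+14 = 126  ← best
The minimum is 126.
One optimal route: D → Q → X → H → S → C → D (or its reverse).

Shortest round trip = 126 blocks.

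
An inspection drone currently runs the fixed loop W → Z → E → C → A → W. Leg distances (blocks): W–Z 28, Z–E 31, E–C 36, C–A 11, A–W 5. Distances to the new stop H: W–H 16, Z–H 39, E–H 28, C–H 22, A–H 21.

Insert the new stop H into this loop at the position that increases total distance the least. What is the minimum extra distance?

+14 blocks — insert H between E and C.

Insertion cost between consecutive stops i–j is d(i,H) + d(H,j) − d(i,j):
  between W and Z: 16 + 39 − 28 = 27
  between Z and E: 39 + 28 − 31 = 36
  between E and C: 28 + 22 − 36 = 14
  between C and A: 22 + 21 − 11 = 32
  between A and W: 21 + 16 − 5 = 32
Cheapest insertion is between E and C, adding 14.
New total = 111 + 14 = 125.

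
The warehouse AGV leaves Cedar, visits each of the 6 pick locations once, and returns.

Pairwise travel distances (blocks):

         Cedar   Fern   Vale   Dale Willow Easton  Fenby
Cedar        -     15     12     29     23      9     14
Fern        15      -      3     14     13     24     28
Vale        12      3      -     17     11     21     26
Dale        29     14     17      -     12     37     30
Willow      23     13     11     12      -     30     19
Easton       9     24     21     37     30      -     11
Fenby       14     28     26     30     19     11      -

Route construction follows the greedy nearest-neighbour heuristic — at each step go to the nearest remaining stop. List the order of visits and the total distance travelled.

Total distance 96 blocks via the nearest-neighbour route Cedar → Easton → Fenby → Willow → Vale → Fern → Dale → Cedar.

At Cedar the remaining stops are Easton 9, Vale 12, Fenby 14, Fern 15, Willow 23, Dale 29; go to Easton.
At Easton the remaining stops are Fenby 11, Vale 21, Fern 24, Willow 30, Dale 37; go to Fenby.
At Fenby the remaining stops are Willow 19, Vale 26, Fern 28, Dale 30; go to Willow.
At Willow the remaining stops are Vale 11, Dale 12, Fern 13; go to Vale.
At Vale the remaining stops are Fern 3, Dale 17; go to Fern.
At Fern the remaining stops are Dale 14; go to Dale.
Return Dale→Cedar: 29.
Total = 9 + 11 + 19 + 11 + 3 + 14 + 29 = 96.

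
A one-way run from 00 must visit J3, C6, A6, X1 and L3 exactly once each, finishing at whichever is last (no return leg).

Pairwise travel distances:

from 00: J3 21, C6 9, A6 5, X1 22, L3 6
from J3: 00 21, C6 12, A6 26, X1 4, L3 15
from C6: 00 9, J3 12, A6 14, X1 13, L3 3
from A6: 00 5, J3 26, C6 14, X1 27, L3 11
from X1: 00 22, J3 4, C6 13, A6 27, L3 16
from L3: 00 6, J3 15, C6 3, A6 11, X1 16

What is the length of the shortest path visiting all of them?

There are 5! = 120 possible orderings.
00→J3→C6→A6→X1→L3: 21+12+14+27+16 = 90
00→J3→C6→A6→L3→X1: 21+12+14+11+16 = 74
00→J3→C6→X1→A6→L3: 21+12+13+27+11 = 84
00→J3→C6→X1→L3→A6: 21+12+13+16+11 = 73
00→J3→C6→L3→A6→X1: 21+12+3+11+27 = 74
00→J3→C6→L3→X1→A6: 21+12+3+16+27 = 79
00→J3→A6→C6→X1→L3: 21+26+14+13+16 = 90
00→J3→A6→C6→L3→X1: 21+26+14+3+16 = 80
00→J3→A6→X1→C6→L3: 21+26+27+13+3 = 90
00→J3→A6→X1→L3→C6: 21+26+27+16+3 = 93
00→J3→A6→L3→C6→X1: 21+26+11+3+13 = 74
00→J3→A6→L3→X1→C6: 21+26+11+16+13 = 87
00→J3→X1→C6→A6→L3: 21+4+13+14+11 = 63
00→J3→X1→C6→L3→A6: 21+4+13+3+11 = 52
… (106 more)
00→A6→L3→C6→J3→X1: 5+11+3+12+4 = 35  ← best
The minimum is 35.
One shortest path: 00 → A6 → L3 → C6 → J3 → X1.

35 — the minimum one-way total.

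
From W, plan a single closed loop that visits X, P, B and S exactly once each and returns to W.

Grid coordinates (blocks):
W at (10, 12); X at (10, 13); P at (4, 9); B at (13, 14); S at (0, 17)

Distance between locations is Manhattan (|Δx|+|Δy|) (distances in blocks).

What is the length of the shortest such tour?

W → X → P → B → S → W: 1+10+14+16+15 = 56
W → X → P → S → B → W: 1+10+12+16+5 = 44
W → X → B → P → S → W: 1+4+14+12+15 = 46
W → X → B → S → P → W: 1+4+16+12+9 = 42
W → X → S → P → B → W: 1+14+12+14+5 = 46
W → X → S → B → P → W: 1+14+16+14+9 = 54
W → P → X → B → S → W: 9+10+4+16+15 = 54
W → P → X → S → B → W: 9+10+14+16+5 = 54
W → P → B → X → S → W: 9+14+4+14+15 = 56
W → P → S → X → B → W: 9+12+14+4+5 = 44
W → B → X → P → S → W: 5+4+10+12+15 = 46
W → B → P → X → S → W: 5+14+10+14+15 = 58
The minimum is 42.
One optimal route: W → X → B → S → P → W (or its reverse).

Minimum total distance: 42 blocks.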